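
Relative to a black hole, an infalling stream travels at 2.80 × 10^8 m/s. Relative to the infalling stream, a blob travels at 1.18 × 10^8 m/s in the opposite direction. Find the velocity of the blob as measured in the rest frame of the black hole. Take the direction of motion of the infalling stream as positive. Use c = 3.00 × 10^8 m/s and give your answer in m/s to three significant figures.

+2.56 × 10^8 m/s

In units of c (dividing by 3.00 × 10^8 m/s): v = 0.933, u' = -0.393.
u = (u' + v)/(1 + u'v/c²):
u = (-0.393 + 0.933) / (1 + (-0.393)·0.933) = 0.5400/0.6329 = 0.8532
(Galilean addition would give +0.540c.)
Converting back: u = 0.8532 × 3.00 × 10^8 m/s.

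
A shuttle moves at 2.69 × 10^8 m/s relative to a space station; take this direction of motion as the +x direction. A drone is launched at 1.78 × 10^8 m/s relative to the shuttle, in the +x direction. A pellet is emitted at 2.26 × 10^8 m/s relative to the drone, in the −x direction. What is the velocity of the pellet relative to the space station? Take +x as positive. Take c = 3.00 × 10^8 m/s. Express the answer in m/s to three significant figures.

+2.46 × 10^8 m/s

Apply u = (u' + v)/(1 + u'v/c²) successively, working outward toward the space station.
(Dividing each given speed by c = 3.00 × 10^8 m/s to work in units of c.)
Start: velocity of the shuttle relative to the space station = 0.8967c.
Compose with the drone (u' = 0.593 in the shuttle frame): u_1 = (0.593 + 0.897) / (1 + 0.593·0.897) = 1.4900/1.5320 = 0.9726.
Compose with the pellet (u' = -0.753 in the drone frame): u_2 = (-0.753 + 0.973) / (1 + (-0.753)·0.973) = 0.2192/0.2673 = 0.8201.
So u = 0.8201 × 3.00 × 10^8 m/s.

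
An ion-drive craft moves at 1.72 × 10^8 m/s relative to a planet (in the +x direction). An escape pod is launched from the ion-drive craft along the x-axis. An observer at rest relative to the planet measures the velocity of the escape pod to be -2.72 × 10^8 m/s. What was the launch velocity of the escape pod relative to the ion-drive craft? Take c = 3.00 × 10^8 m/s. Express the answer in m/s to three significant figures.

-2.92 × 10^8 m/s

v = 0.573c, u = -0.907c.
Invert the composition law: u' = (u − v)/(1 − uv/c²).
u' = (-0.907 − 0.573) / (1 − (-0.907)(0.573)) = -1.4800/1.5198 = -0.9738.
u' = -0.9738 × 3.00 × 10^8 m/s.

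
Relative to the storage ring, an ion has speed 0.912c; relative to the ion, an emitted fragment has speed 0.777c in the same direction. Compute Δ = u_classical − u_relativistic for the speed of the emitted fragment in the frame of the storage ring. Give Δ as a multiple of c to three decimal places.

Δ = 0.700c

Galilean: u_cl = 0.777 + 0.912 = 1.6890.
Relativistic: u_rel = (0.777 + 0.912) / (1 + 0.777·0.912) = 1.6890/1.7086 = 0.9885.
Δ = 1.6890 − 0.9885 = 0.7005.
(The classical prediction exceeds c; the relativistic result does not.)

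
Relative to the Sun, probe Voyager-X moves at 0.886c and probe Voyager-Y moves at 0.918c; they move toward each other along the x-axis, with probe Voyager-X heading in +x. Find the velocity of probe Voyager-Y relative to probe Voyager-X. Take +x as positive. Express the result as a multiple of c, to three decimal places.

β_A = 0.886, β_B = -0.918.
Transform to A's frame with the inverse velocity-addition law: u' = (u − v)/(1 − uv/c²), taking u = β_B and v = β_A.
u' = (-0.918 − 0.886) / (1 − (0.886)(-0.918)) = -1.8040/1.8133 = -0.9948.

-0.995c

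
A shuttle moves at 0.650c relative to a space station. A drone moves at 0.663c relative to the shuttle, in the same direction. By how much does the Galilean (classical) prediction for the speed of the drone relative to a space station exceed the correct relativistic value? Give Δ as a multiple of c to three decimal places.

Galilean: u_cl = 0.663 + 0.650 = 1.3130.
Relativistic: u_rel = (0.663 + 0.650) / (1 + 0.663·0.650) = 1.3130/1.4309 = 0.9176.
Δ = 1.3130 − 0.9176 = 0.3954.
(The classical prediction exceeds c; the relativistic result does not.)

Δ = 0.395c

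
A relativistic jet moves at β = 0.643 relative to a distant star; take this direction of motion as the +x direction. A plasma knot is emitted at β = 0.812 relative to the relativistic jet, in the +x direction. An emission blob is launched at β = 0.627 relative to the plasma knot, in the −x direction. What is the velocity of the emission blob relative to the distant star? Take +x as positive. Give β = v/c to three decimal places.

β = +0.821

Apply u = (u' + v)/(1 + u'v/c²) successively, working outward toward the distant star.
Start: velocity of the relativistic jet relative to the distant star = 0.6430c.
Compose with the plasma knot (u' = 0.812 in the relativistic jet frame): u_1 = (0.812 + 0.643) / (1 + 0.812·0.643) = 1.4550/1.5221 = 0.9559.
Compose with the emission blob (u' = -0.627 in the plasma knot frame): u_2 = (-0.627 + 0.956) / (1 + (-0.627)·0.956) = 0.3289/0.4006 = 0.8209.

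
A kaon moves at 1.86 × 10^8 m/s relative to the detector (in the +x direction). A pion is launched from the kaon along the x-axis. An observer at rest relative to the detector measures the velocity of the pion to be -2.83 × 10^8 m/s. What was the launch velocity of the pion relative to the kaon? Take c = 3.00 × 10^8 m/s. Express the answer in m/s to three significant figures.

-2.96 × 10^8 m/s

v = 0.620c, u = -0.943c.
Invert the composition law: u' = (u − v)/(1 − uv/c²).
u' = (-0.943 − 0.620) / (1 − (-0.943)(0.620)) = -1.5633/1.5849 = -0.9864.
u' = -0.9864 × 3.00 × 10^8 m/s.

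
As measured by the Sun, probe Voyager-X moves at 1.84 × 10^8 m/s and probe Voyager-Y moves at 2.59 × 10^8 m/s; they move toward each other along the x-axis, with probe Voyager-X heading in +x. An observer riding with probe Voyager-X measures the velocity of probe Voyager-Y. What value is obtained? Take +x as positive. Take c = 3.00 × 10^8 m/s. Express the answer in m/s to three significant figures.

-2.90 × 10^8 m/s

β_A = 0.613, β_B = -0.863 (dividing each by c = 3.00 × 10^8 m/s).
Transform to A's frame with the inverse velocity-addition law: u' = (u − v)/(1 − uv/c²), taking u = β_B and v = β_A.
u' = (-0.863 − 0.613) / (1 − (0.613)(-0.863)) = -1.4767/1.5295 = -0.9655.
u' = -0.9655 × 3.00 × 10^8 m/s.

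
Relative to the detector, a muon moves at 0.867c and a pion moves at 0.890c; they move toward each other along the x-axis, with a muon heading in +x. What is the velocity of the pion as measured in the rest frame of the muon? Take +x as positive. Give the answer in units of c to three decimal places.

β_A = 0.867, β_B = -0.890.
Transform to A's frame with the inverse velocity-addition law: u' = (u − v)/(1 − uv/c²), taking u = β_B and v = β_A.
u' = (-0.890 − 0.867) / (1 − (0.867)(-0.890)) = -1.7570/1.7716 = -0.9917.

-0.992c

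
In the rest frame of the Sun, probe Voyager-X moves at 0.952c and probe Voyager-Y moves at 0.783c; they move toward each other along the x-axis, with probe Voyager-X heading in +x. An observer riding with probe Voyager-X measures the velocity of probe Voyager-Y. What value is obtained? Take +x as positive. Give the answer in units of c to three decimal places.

-0.994c

β_A = 0.952, β_B = -0.783.
Transform to A's frame with the inverse velocity-addition law: u' = (u − v)/(1 − uv/c²), taking u = β_B and v = β_A.
u' = (-0.783 − 0.952) / (1 − (0.952)(-0.783)) = -1.7350/1.7454 = -0.9940.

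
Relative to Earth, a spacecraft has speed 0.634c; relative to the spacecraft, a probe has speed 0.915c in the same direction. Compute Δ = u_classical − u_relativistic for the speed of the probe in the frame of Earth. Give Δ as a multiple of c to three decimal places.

Δ = 0.569c

Galilean: u_cl = 0.915 + 0.634 = 1.5490.
Relativistic: u_rel = (0.915 + 0.634) / (1 + 0.915·0.634) = 1.5490/1.5801 = 0.9803.
Δ = 1.5490 − 0.9803 = 0.5687.
(The classical prediction exceeds c; the relativistic result does not.)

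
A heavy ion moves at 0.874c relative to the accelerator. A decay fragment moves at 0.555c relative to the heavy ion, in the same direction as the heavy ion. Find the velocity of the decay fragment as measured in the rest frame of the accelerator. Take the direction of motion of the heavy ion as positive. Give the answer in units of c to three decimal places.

With v = 0.874 and u' = 0.555 (in units of c),
u = (u' + v)/(1 + u'v/c²):
u = (0.555 + 0.874) / (1 + 0.555·0.874) = 1.4290/1.4851 = 0.9622
(Galilean addition would give +1.429c, exceeding c.)

0.962c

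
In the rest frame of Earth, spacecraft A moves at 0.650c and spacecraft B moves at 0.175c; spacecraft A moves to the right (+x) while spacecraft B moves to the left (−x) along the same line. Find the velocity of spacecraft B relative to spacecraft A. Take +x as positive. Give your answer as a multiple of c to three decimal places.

β_A = 0.650, β_B = -0.175.
Transform to A's frame with the inverse velocity-addition law: u' = (u − v)/(1 − uv/c²), taking u = β_B and v = β_A.
u' = (-0.175 − 0.650) / (1 − (0.650)(-0.175)) = -0.8250/1.1138 = -0.7407.

-0.741c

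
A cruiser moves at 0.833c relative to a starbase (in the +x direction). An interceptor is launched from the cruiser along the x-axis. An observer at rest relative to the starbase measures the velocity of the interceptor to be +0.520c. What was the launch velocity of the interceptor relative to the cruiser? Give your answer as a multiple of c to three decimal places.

-0.552c

Invert the composition law: u' = (u − v)/(1 − uv/c²).
u' = (0.520 − 0.833) / (1 − (0.520)(0.833)) = -0.3130/0.5668 = -0.5522.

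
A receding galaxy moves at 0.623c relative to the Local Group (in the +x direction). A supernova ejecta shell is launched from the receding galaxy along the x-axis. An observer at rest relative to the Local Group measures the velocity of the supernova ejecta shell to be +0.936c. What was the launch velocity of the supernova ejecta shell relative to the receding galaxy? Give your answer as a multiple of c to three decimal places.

+0.751c

Invert the composition law: u' = (u − v)/(1 − uv/c²).
u' = (0.936 − 0.623) / (1 − (0.936)(0.623)) = 0.3130/0.4169 = 0.7508.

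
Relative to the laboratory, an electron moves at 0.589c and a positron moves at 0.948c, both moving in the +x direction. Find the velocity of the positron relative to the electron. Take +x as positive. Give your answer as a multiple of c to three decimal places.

+0.813c

β_A = 0.589, β_B = 0.948.
Transform to A's frame with the inverse velocity-addition law: u' = (u − v)/(1 − uv/c²), taking u = β_B and v = β_A.
u' = (0.948 − 0.589) / (1 − (0.589)(0.948)) = 0.3590/0.4416 = 0.8129.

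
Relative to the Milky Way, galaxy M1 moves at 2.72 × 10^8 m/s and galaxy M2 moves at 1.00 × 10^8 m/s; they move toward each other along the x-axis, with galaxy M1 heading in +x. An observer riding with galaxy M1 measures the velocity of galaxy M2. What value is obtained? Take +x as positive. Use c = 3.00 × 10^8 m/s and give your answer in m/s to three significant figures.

β_A = 0.907, β_B = -0.333 (dividing each by c = 3.00 × 10^8 m/s).
Transform to A's frame with the inverse velocity-addition law: u' = (u − v)/(1 − uv/c²), taking u = β_B and v = β_A.
u' = (-0.333 − 0.907) / (1 − (0.907)(-0.333)) = -1.2400/1.3022 = -0.9522.
u' = -0.9522 × 3.00 × 10^8 m/s.

-2.86 × 10^8 m/s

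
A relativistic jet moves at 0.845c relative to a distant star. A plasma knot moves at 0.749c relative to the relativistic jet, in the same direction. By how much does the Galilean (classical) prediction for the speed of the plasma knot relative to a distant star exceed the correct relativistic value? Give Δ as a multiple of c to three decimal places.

Δ = 0.618c

Galilean: u_cl = 0.749 + 0.845 = 1.5940.
Relativistic: u_rel = (0.749 + 0.845) / (1 + 0.749·0.845) = 1.5940/1.6329 = 0.9762.
Δ = 1.5940 − 0.9762 = 0.6178.
(The classical prediction exceeds c; the relativistic result does not.)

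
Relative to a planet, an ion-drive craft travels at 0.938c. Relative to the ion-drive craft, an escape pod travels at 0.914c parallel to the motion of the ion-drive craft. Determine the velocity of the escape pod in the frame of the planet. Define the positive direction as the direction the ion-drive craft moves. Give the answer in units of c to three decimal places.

With v = 0.938 and u' = 0.914 (in units of c),
u = (u' + v)/(1 + u'v/c²):
u = (0.914 + 0.938) / (1 + 0.914·0.938) = 1.8520/1.8573 = 0.9971

0.997c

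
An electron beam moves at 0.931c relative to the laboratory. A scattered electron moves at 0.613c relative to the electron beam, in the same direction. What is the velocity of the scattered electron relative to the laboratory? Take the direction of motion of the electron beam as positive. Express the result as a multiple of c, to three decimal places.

With v = 0.931 and u' = 0.613 (in units of c),
u = (u' + v)/(1 + u'v/c²):
u = (0.613 + 0.931) / (1 + 0.613·0.931) = 1.5440/1.5707 = 0.9830

0.983c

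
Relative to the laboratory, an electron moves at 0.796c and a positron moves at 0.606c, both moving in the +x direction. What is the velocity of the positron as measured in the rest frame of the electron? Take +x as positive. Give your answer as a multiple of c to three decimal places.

β_A = 0.796, β_B = 0.606.
Transform to A's frame with the inverse velocity-addition law: u' = (u − v)/(1 − uv/c²), taking u = β_B and v = β_A.
u' = (0.606 − 0.796) / (1 − (0.796)(0.606)) = -0.1900/0.5176 = -0.3671.

-0.367c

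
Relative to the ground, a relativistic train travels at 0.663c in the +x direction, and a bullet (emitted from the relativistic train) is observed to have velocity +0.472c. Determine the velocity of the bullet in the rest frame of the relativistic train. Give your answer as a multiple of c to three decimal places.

-0.278c

Invert the composition law: u' = (u − v)/(1 − uv/c²).
u' = (0.472 − 0.663) / (1 − (0.472)(0.663)) = -0.1910/0.6871 = -0.2780.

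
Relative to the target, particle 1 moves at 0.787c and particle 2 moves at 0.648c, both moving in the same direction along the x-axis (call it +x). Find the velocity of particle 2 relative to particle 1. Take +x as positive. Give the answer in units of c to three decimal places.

β_A = 0.787, β_B = 0.648.
Transform to A's frame with the inverse velocity-addition law: u' = (u − v)/(1 − uv/c²), taking u = β_B and v = β_A.
u' = (0.648 − 0.787) / (1 − (0.787)(0.648)) = -0.1390/0.4900 = -0.2837.

-0.284c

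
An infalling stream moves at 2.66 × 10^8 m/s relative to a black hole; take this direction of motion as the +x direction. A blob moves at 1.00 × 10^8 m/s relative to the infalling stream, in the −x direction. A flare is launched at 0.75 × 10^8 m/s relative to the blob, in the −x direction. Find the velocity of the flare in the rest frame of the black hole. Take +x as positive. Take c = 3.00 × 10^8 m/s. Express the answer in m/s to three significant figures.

Apply u = (u' + v)/(1 + u'v/c²) successively, working outward toward the black hole.
(Dividing each given speed by c = 3.00 × 10^8 m/s to work in units of c.)
Start: velocity of the infalling stream relative to the black hole = 0.8867c.
Compose with the blob (u' = -0.333 in the infalling stream frame): u_1 = (-0.333 + 0.887) / (1 + (-0.333)·0.887) = 0.5533/0.7044 = 0.7855.
Compose with the flare (u' = -0.250 in the blob frame): u_2 = (-0.250 + 0.785) / (1 + (-0.250)·0.785) = 0.5355/0.8036 = 0.6663.
So u = 0.6663 × 3.00 × 10^8 m/s.

+2.00 × 10^8 m/s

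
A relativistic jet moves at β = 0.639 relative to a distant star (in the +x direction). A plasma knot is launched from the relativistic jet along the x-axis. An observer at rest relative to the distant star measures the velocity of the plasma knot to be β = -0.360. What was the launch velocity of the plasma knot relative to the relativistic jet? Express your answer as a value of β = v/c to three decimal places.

Invert the composition law: u' = (u − v)/(1 − uv/c²).
u' = (-0.360 − 0.639) / (1 − (-0.360)(0.639)) = -0.9990/1.2300 = -0.8122.

β = -0.812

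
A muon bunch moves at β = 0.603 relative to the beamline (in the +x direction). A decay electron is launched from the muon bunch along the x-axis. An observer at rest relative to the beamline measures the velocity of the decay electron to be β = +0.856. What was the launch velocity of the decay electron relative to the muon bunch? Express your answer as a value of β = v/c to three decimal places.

β = +0.523

Invert the composition law: u' = (u − v)/(1 − uv/c²).
u' = (0.856 − 0.603) / (1 − (0.856)(0.603)) = 0.2530/0.4838 = 0.5229.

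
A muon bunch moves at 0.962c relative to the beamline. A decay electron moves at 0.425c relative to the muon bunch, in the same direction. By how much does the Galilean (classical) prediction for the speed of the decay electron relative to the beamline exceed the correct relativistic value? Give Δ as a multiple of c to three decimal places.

Δ = 0.403c

Galilean: u_cl = 0.425 + 0.962 = 1.3870.
Relativistic: u_rel = (0.425 + 0.962) / (1 + 0.425·0.962) = 1.3870/1.4088 = 0.9845.
Δ = 1.3870 − 0.9845 = 0.4025.
(The classical prediction exceeds c; the relativistic result does not.)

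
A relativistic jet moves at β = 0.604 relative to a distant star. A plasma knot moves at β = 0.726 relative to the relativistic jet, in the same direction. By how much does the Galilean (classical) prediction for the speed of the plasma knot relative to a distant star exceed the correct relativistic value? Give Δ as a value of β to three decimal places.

Δ = 0.405

Galilean: u_cl = 0.726 + 0.604 = 1.3300.
Relativistic: u_rel = (0.726 + 0.604) / (1 + 0.726·0.604) = 1.3300/1.4385 = 0.9246.
Δ = 1.3300 − 0.9246 = 0.4054.
(The classical prediction exceeds c; the relativistic result does not.)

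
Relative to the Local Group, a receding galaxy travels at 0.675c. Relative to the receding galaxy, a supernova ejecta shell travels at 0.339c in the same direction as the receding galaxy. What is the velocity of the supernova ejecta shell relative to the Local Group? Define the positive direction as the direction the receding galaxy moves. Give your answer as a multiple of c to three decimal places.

0.825c

With v = 0.675 and u' = 0.339 (in units of c),
u = (u' + v)/(1 + u'v/c²):
u = (0.339 + 0.675) / (1 + 0.339·0.675) = 1.0140/1.2288 = 0.8252
(Galilean addition would give +1.014c, exceeding c.)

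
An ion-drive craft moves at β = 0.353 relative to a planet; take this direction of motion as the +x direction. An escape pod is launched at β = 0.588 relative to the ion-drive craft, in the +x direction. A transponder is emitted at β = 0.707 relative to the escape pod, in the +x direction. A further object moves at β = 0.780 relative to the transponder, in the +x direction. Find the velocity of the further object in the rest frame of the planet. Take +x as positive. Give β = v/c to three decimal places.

β = 0.995

Apply u = (u' + v)/(1 + u'v/c²) successively, working outward toward the planet.
Start: velocity of the ion-drive craft relative to the planet = 0.3530c.
Compose with the escape pod (u' = 0.588 in the ion-drive craft frame): u_1 = (0.588 + 0.353) / (1 + 0.588·0.353) = 0.9410/1.2076 = 0.7793.
Compose with the transponder (u' = 0.707 in the escape pod frame): u_2 = (0.707 + 0.779) / (1 + 0.707·0.779) = 1.4863/1.5509 = 0.9583.
Compose with the further object (u' = 0.780 in the transponder frame): u_3 = (0.780 + 0.958) / (1 + 0.780·0.958) = 1.7383/1.7475 = 0.9947.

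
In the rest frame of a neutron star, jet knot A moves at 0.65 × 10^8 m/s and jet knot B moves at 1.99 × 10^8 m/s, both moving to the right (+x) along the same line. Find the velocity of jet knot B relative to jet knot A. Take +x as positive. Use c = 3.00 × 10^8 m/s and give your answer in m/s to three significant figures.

+1.56 × 10^8 m/s

β_A = 0.217, β_B = 0.663 (dividing each by c = 3.00 × 10^8 m/s).
Transform to A's frame with the inverse velocity-addition law: u' = (u − v)/(1 − uv/c²), taking u = β_B and v = β_A.
u' = (0.663 − 0.217) / (1 − (0.217)(0.663)) = 0.4467/0.8563 = 0.5216.
u' = 0.5216 × 3.00 × 10^8 m/s.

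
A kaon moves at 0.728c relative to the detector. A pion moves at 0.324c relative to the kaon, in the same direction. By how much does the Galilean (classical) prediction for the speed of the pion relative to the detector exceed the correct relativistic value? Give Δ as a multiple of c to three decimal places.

Δ = 0.201c

Galilean: u_cl = 0.324 + 0.728 = 1.0520.
Relativistic: u_rel = (0.324 + 0.728) / (1 + 0.324·0.728) = 1.0520/1.2359 = 0.8512.
Δ = 1.0520 − 0.8512 = 0.2008.
(The classical prediction exceeds c; the relativistic result does not.)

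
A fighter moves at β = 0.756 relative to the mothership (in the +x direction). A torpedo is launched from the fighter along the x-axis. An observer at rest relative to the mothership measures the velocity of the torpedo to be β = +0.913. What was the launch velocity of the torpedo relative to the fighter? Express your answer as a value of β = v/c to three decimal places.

Invert the composition law: u' = (u − v)/(1 − uv/c²).
u' = (0.913 − 0.756) / (1 − (0.913)(0.756)) = 0.1570/0.3098 = 0.5068.

β = +0.507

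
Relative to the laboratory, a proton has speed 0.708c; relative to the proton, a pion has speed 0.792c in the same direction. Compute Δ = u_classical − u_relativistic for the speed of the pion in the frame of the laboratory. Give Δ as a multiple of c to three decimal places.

Δ = 0.539c

Galilean: u_cl = 0.792 + 0.708 = 1.5000.
Relativistic: u_rel = (0.792 + 0.708) / (1 + 0.792·0.708) = 1.5000/1.5607 = 0.9611.
Δ = 1.5000 − 0.9611 = 0.5389.
(The classical prediction exceeds c; the relativistic result does not.)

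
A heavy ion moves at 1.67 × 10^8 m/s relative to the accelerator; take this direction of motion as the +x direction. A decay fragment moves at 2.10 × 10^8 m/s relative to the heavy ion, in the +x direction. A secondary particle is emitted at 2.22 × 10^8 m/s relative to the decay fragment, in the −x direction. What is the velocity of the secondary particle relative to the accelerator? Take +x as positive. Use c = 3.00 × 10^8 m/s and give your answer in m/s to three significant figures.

+1.49 × 10^8 m/s

Apply u = (u' + v)/(1 + u'v/c²) successively, working outward toward the accelerator.
(Dividing each given speed by c = 3.00 × 10^8 m/s to work in units of c.)
Start: velocity of the heavy ion relative to the accelerator = 0.5567c.
Compose with the decay fragment (u' = 0.700 in the heavy ion frame): u_1 = (0.700 + 0.557) / (1 + 0.700·0.557) = 1.2567/1.3897 = 0.9043.
Compose with the secondary particle (u' = -0.740 in the decay fragment frame): u_2 = (-0.740 + 0.904) / (1 + (-0.740)·0.904) = 0.1643/0.3308 = 0.4966.
So u = 0.4966 × 3.00 × 10^8 m/s.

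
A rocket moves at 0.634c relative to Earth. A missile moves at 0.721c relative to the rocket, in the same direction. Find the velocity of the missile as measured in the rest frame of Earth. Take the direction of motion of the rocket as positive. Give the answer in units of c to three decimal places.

With v = 0.634 and u' = 0.721 (in units of c),
u = (u' + v)/(1 + u'v/c²):
u = (0.721 + 0.634) / (1 + 0.721·0.634) = 1.3550/1.4571 = 0.9299
(Galilean addition would give +1.355c, exceeding c.)

0.930c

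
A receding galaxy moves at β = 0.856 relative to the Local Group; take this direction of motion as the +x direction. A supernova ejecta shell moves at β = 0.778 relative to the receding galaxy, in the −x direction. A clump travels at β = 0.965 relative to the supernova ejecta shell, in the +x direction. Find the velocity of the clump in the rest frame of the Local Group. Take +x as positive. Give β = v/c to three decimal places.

β = +0.978

Apply u = (u' + v)/(1 + u'v/c²) successively, working outward toward the Local Group.
Start: velocity of the receding galaxy relative to the Local Group = 0.8560c.
Compose with the supernova ejecta shell (u' = -0.778 in the receding galaxy frame): u_1 = (-0.778 + 0.856) / (1 + (-0.778)·0.856) = 0.0780/0.3340 = 0.2335.
Compose with the clump (u' = 0.965 in the supernova ejecta shell frame): u_2 = (0.965 + 0.234) / (1 + 0.965·0.234) = 1.1985/1.2253 = 0.9781.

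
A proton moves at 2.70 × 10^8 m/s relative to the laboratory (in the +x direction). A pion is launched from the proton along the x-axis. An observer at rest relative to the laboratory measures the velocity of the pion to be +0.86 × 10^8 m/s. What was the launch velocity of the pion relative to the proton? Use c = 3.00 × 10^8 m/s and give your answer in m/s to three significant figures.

v = 0.900c, u = 0.287c.
Invert the composition law: u' = (u − v)/(1 − uv/c²).
u' = (0.287 − 0.900) / (1 − (0.287)(0.900)) = -0.6133/0.7420 = -0.8266.
u' = -0.8266 × 3.00 × 10^8 m/s.

-2.48 × 10^8 m/s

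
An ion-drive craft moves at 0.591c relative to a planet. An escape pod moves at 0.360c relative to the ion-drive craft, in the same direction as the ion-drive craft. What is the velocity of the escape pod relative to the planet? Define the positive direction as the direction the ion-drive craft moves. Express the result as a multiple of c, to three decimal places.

0.784c

With v = 0.591 and u' = 0.360 (in units of c),
u = (u' + v)/(1 + u'v/c²):
u = (0.360 + 0.591) / (1 + 0.360·0.591) = 0.9510/1.2128 = 0.7842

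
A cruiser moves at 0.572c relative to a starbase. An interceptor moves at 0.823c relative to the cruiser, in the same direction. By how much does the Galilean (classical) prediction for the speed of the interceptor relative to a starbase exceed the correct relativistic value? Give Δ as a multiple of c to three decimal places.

Galilean: u_cl = 0.823 + 0.572 = 1.3950.
Relativistic: u_rel = (0.823 + 0.572) / (1 + 0.823·0.572) = 1.3950/1.4708 = 0.9485.
Δ = 1.3950 − 0.9485 = 0.4465.
(The classical prediction exceeds c; the relativistic result does not.)

Δ = 0.447c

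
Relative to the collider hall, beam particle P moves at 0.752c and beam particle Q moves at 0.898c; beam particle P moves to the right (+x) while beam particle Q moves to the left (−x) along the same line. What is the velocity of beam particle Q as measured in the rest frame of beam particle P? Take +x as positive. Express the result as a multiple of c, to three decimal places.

β_A = 0.752, β_B = -0.898.
Transform to A's frame with the inverse velocity-addition law: u' = (u − v)/(1 − uv/c²), taking u = β_B and v = β_A.
u' = (-0.898 − 0.752) / (1 − (0.752)(-0.898)) = -1.6500/1.6753 = -0.9849.

-0.985c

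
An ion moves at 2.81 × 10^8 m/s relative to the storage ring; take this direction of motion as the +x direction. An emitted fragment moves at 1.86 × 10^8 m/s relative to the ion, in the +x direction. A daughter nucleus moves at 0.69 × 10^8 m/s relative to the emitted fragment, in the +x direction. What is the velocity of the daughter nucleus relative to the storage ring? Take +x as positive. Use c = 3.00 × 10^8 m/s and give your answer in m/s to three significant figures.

Apply u = (u' + v)/(1 + u'v/c²) successively, working outward toward the storage ring.
(Dividing each given speed by c = 3.00 × 10^8 m/s to work in units of c.)
Start: velocity of the ion relative to the storage ring = 0.9367c.
Compose with the emitted fragment (u' = 0.620 in the ion frame): u_1 = (0.620 + 0.937) / (1 + 0.620·0.937) = 1.5567/1.5807 = 0.9848.
Compose with the daughter nucleus (u' = 0.230 in the emitted fragment frame): u_2 = (0.230 + 0.985) / (1 + 0.230·0.985) = 1.2148/1.2265 = 0.9904.
So u = 0.9904 × 3.00 × 10^8 m/s.

2.97 × 10^8 m/s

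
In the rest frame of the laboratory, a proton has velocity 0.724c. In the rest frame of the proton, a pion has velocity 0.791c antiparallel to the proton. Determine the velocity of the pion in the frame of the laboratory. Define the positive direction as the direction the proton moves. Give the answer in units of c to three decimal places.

-0.157c

With v = 0.724 and u' = -0.791 (in units of c),
u = (u' + v)/(1 + u'v/c²):
u = (-0.791 + 0.724) / (1 + (-0.791)·0.724) = -0.0670/0.4273 = -0.1568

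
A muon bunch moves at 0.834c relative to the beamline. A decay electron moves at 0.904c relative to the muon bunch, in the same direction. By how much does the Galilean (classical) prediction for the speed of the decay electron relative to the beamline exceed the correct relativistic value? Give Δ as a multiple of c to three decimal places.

Galilean: u_cl = 0.904 + 0.834 = 1.7380.
Relativistic: u_rel = (0.904 + 0.834) / (1 + 0.904·0.834) = 1.7380/1.7539 = 0.9909.
Δ = 1.7380 − 0.9909 = 0.7471.
(The classical prediction exceeds c; the relativistic result does not.)

Δ = 0.747c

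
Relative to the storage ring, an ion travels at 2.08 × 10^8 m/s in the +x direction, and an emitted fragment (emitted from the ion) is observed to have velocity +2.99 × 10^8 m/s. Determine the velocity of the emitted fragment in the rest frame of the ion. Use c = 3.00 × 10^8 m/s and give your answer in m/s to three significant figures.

v = 0.693c, u = 0.997c.
Invert the composition law: u' = (u − v)/(1 − uv/c²).
u' = (0.997 − 0.693) / (1 − (0.997)(0.693)) = 0.3033/0.3090 = 0.9817.
u' = 0.9817 × 3.00 × 10^8 m/s.

+2.95 × 10^8 m/s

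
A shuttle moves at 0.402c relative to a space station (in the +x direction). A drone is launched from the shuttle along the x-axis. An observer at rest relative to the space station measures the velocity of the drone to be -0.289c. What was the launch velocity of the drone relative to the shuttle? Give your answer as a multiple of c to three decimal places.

Invert the composition law: u' = (u − v)/(1 − uv/c²).
u' = (-0.289 − 0.402) / (1 − (-0.289)(0.402)) = -0.6910/1.1162 = -0.6191.

-0.619c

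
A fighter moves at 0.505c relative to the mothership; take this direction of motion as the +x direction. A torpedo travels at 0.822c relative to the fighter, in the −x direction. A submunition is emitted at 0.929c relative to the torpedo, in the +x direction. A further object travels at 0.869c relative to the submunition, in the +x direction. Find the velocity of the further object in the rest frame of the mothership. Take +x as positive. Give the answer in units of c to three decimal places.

+0.983c

Apply u = (u' + v)/(1 + u'v/c²) successively, working outward toward the mothership.
Start: velocity of the fighter relative to the mothership = 0.5050c.
Compose with the torpedo (u' = -0.822 in the fighter frame): u_1 = (-0.822 + 0.505) / (1 + (-0.822)·0.505) = -0.3170/0.5849 = -0.5420.
Compose with the submunition (u' = 0.929 in the torpedo frame): u_2 = (0.929 + (-0.542)) / (1 + 0.929·(-0.542)) = 0.3870/0.4965 = 0.7795.
Compose with the further object (u' = 0.869 in the submunition frame): u_3 = (0.869 + 0.779) / (1 + 0.869·0.779) = 1.6485/1.6774 = 0.9828.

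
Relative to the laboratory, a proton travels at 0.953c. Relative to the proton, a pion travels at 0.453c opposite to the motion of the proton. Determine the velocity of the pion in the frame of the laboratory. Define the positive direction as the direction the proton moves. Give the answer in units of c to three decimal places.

+0.880c

With v = 0.953 and u' = -0.453 (in units of c),
u = (u' + v)/(1 + u'v/c²):
u = (-0.453 + 0.953) / (1 + (-0.453)·0.953) = 0.5000/0.5683 = 0.8798
(Galilean addition would give +0.500c.)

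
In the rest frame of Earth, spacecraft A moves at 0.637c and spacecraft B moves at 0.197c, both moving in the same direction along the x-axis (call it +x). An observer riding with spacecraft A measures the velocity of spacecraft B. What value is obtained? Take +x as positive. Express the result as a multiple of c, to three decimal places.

β_A = 0.637, β_B = 0.197.
Transform to A's frame with the inverse velocity-addition law: u' = (u − v)/(1 − uv/c²), taking u = β_B and v = β_A.
u' = (0.197 − 0.637) / (1 − (0.637)(0.197)) = -0.4400/0.8745 = -0.5031.

-0.503c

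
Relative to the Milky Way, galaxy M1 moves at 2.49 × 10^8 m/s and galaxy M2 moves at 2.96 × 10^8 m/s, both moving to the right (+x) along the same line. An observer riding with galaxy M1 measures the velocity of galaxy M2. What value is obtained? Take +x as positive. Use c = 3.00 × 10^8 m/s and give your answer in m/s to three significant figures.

+2.60 × 10^8 m/s

β_A = 0.830, β_B = 0.987 (dividing each by c = 3.00 × 10^8 m/s).
Transform to A's frame with the inverse velocity-addition law: u' = (u − v)/(1 − uv/c²), taking u = β_B and v = β_A.
u' = (0.987 − 0.830) / (1 − (0.830)(0.987)) = 0.1567/0.1811 = 0.8652.
u' = 0.8652 × 3.00 × 10^8 m/s.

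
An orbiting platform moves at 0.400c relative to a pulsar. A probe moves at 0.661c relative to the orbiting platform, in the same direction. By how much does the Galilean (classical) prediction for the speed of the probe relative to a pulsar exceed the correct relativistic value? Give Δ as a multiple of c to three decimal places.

Δ = 0.222c

Galilean: u_cl = 0.661 + 0.400 = 1.0610.
Relativistic: u_rel = (0.661 + 0.400) / (1 + 0.661·0.400) = 1.0610/1.2644 = 0.8391.
Δ = 1.0610 − 0.8391 = 0.2219.
(The classical prediction exceeds c; the relativistic result does not.)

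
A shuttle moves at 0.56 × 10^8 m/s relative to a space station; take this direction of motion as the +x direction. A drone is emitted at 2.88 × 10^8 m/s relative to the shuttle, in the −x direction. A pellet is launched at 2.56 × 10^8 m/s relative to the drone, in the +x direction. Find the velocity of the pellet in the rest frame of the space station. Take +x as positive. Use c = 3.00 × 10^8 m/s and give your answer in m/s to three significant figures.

-1.36 × 10^8 m/s

Apply u = (u' + v)/(1 + u'v/c²) successively, working outward toward the space station.
(Dividing each given speed by c = 3.00 × 10^8 m/s to work in units of c.)
Start: velocity of the shuttle relative to the space station = 0.1867c.
Compose with the drone (u' = -0.960 in the shuttle frame): u_1 = (-0.960 + 0.187) / (1 + (-0.960)·0.187) = -0.7733/0.8208 = -0.9422.
Compose with the pellet (u' = 0.853 in the drone frame): u_2 = (0.853 + (-0.942)) / (1 + 0.853·(-0.942)) = -0.0888/0.1960 = -0.4532.
So u = -0.4532 × 3.00 × 10^8 m/s.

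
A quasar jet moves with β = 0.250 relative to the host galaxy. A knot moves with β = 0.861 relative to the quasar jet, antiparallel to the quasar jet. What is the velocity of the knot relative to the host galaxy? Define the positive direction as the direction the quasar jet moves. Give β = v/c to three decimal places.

With v = 0.250 and u' = -0.861 (in units of c),
u = (u' + v)/(1 + u'v/c²):
u = (-0.861 + 0.250) / (1 + (-0.861)·0.250) = -0.6110/0.7847 = -0.7786

β = -0.779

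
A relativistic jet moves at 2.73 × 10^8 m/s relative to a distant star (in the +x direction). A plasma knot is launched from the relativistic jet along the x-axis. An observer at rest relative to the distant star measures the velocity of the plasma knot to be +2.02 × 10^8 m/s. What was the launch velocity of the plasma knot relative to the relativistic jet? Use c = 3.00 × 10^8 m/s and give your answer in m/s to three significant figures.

-1.83 × 10^8 m/s

v = 0.910c, u = 0.673c.
Invert the composition law: u' = (u − v)/(1 − uv/c²).
u' = (0.673 − 0.910) / (1 − (0.673)(0.910)) = -0.2367/0.3873 = -0.6111.
u' = -0.6111 × 3.00 × 10^8 m/s.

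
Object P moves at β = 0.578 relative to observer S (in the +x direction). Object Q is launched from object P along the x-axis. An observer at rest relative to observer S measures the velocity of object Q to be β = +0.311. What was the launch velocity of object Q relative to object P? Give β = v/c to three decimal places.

Invert the composition law: u' = (u − v)/(1 − uv/c²).
u' = (0.311 − 0.578) / (1 − (0.311)(0.578)) = -0.2670/0.8202 = -0.3255.

β = -0.326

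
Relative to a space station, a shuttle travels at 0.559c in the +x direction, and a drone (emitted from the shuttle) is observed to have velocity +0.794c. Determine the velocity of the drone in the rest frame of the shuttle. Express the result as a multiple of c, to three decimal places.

Invert the composition law: u' = (u − v)/(1 − uv/c²).
u' = (0.794 − 0.559) / (1 − (0.794)(0.559)) = 0.2350/0.5562 = 0.4225.

+0.423c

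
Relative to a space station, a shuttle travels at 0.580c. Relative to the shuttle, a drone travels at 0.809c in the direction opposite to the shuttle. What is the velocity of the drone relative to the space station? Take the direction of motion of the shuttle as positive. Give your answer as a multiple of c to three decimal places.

With v = 0.580 and u' = -0.809 (in units of c),
u = (u' + v)/(1 + u'v/c²):
u = (-0.809 + 0.580) / (1 + (-0.809)·0.580) = -0.2290/0.5308 = -0.4314

-0.431c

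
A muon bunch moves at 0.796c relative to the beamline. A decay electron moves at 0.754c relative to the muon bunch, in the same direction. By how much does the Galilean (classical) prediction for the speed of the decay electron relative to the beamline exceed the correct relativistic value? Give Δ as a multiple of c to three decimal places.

Galilean: u_cl = 0.754 + 0.796 = 1.5500.
Relativistic: u_rel = (0.754 + 0.796) / (1 + 0.754·0.796) = 1.5500/1.6002 = 0.9686.
Δ = 1.5500 − 0.9686 = 0.5814.
(The classical prediction exceeds c; the relativistic result does not.)

Δ = 0.581c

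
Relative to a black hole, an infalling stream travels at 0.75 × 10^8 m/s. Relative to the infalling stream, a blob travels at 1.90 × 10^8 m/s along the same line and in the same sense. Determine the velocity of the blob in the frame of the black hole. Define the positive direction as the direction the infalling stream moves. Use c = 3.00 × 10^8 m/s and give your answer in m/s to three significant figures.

In units of c (dividing by 3.00 × 10^8 m/s): v = 0.250, u' = 0.633.
u = (u' + v)/(1 + u'v/c²):
u = (0.633 + 0.250) / (1 + 0.633·0.250) = 0.8833/1.1583 = 0.7626
Converting back: u = 0.7626 × 3.00 × 10^8 m/s.

2.29 × 10^8 m/s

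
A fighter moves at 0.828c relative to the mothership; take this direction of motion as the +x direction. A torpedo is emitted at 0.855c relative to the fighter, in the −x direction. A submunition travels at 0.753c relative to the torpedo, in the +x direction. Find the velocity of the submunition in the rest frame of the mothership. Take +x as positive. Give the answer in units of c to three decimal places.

+0.710c

Apply u = (u' + v)/(1 + u'v/c²) successively, working outward toward the mothership.
Start: velocity of the fighter relative to the mothership = 0.8280c.
Compose with the torpedo (u' = -0.855 in the fighter frame): u_1 = (-0.855 + 0.828) / (1 + (-0.855)·0.828) = -0.0270/0.2921 = -0.0924.
Compose with the submunition (u' = 0.753 in the torpedo frame): u_2 = (0.753 + (-0.092)) / (1 + 0.753·(-0.092)) = 0.6606/0.9304 = 0.7100.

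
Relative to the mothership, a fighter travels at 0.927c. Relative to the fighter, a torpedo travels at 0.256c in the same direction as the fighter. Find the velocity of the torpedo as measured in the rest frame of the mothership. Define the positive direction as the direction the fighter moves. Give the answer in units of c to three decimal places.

With v = 0.927 and u' = 0.256 (in units of c),
u = (u' + v)/(1 + u'v/c²):
u = (0.256 + 0.927) / (1 + 0.256·0.927) = 1.1830/1.2373 = 0.9561

0.956c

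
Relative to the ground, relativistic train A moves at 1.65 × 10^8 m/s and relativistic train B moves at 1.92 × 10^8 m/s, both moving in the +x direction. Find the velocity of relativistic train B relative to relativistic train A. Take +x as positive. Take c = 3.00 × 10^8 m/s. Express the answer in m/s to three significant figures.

+4.17 × 10^7 m/s

β_A = 0.550, β_B = 0.640 (dividing each by c = 3.00 × 10^8 m/s).
Transform to A's frame with the inverse velocity-addition law: u' = (u − v)/(1 − uv/c²), taking u = β_B and v = β_A.
u' = (0.640 − 0.550) / (1 − (0.550)(0.640)) = 0.0900/0.6480 = 0.1389.
u' = 0.1389 × 3.00 × 10^8 m/s.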